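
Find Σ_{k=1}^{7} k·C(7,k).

448

Since k·C(7,k) = 7·C(6,k−1), the sum is 7·2^6 = 7·64 = 448.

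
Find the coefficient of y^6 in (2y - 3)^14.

1260971712

The general term is C(14,j)·(2y)^j·(-3)^(14-j); the y^6 term has j = 6.
C(14,6) = 3003.
Coefficient = C(14,6) · 2^6 · (-3)^8 = 3003 · 64 · 6561 = 1260971712.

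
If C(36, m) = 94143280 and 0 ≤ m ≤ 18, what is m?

C(36,m) increases on 0 ≤ m ≤ 18. C(36,8) = 30260340 and C(36,9) = 94143280, so m = 9.

9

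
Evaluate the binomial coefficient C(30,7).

C(30,7) = (30·29·28·27·26·25·24) / 7! = 10260432000 / 5040 = 2035800.

2035800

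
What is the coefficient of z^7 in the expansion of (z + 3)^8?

24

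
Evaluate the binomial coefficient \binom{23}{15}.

490314

C(23,15) = C(23,8) by symmetry.
C(23,8) = (23·22·21·20·19·18·17·16) / 8! = 19769460480 / 40320 = 490314.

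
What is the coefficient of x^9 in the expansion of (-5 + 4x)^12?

-7208960000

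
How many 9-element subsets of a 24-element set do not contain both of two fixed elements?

All 9-subsets: C(24,9) = 1307504. Those containing both fixed elements: C(22,7) = 170544.
1307504 − 170544 = 1136960.

1136960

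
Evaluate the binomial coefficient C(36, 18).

9075135300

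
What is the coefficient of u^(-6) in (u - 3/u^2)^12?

673596

General term: C(12,j)·(u)^j·(-3/u^2)^(12-j), with u-exponent 1j − 2(12−j) = 3j − 24.
Set 3j − 24 = -6: j = 6.
C(12,6) = 924; 1^6 = 1; (-3)^6 = 729.
Coefficient = 924 · 1 · 729 = 673596.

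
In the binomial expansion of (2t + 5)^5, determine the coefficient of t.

The general term is C(5,j)·(2t)^j·(5)^(5-j); the t^1 term has j = 1.
C(5,1) = 5.
Coefficient = C(5,1) · 2^1 · 5^4 = 5 · 2 · 625 = 6250.

6250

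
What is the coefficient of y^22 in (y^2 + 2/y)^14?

364

General term: C(14,j)·(y^2)^j·(2/y)^(14-j), with y-exponent 2j − 1(14−j) = 3j − 14.
Set 3j − 14 = 22: j = 12.
C(14,12) = 91; 1^12 = 1; 2^2 = 4.
Coefficient = 91 · 1 · 4 = 364.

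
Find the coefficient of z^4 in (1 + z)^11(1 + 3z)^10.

80205

Coefficient of z^4 = Σ_{j} C(11,j)·1^j·C(10,4-j)·3^(4-j) for j from 0 to 4.
= 17010 + 35640 + 22275 + 4950 + 330 = 80205.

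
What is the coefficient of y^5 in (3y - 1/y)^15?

General term: C(15,j)·(3y)^j·(-1/y)^(15-j), with y-exponent 1j − 1(15−j) = 2j − 15.
Set 2j − 15 = 5: j = 10.
C(15,10) = 3003; 3^10 = 59049; (-1)^5 = -1.
Coefficient = 3003 · 59049 · (-1) = -177324147.

-177324147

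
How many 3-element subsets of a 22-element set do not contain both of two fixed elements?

All 3-subsets: C(22,3) = 1540. Those containing both fixed elements: C(20,1) = 20.
1540 − 20 = 1520.

1520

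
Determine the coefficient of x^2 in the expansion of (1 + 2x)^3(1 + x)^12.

Coefficient of x^2 = Σ_{j} C(3,j)·2^j·C(12,2-j)·1^(2-j) for j from 0 to 2.
= 66 + 72 + 12 = 150.

150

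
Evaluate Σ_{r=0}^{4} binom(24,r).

12951

1 + 24 + 276 + 2024 + 10626 = 12951.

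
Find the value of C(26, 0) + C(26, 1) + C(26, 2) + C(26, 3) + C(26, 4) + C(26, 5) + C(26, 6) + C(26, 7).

1 + 26 + 325 + 2600 + 14950 + 65780 + 230230 + 657800 = 971712.

971712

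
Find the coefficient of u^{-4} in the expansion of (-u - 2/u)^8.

General term: C(8,j)·(-u)^j·(-2/u)^(8-j), with u-exponent 1j − 1(8−j) = 2j − 8.
Set 2j − 8 = -4: j = 2.
C(8,2) = 28; (-1)^2 = 1; (-2)^6 = 64.
Coefficient = 28 · 1 · 64 = 1792.

1792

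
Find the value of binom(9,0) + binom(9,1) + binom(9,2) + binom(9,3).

130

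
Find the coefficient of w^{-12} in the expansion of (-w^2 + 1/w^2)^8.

-8

General term: C(8,j)·(-w^2)^j·(1/w^2)^(8-j), with w-exponent 2j − 2(8−j) = 4j − 16.
Set 4j − 16 = -12: j = 1.
C(8,1) = 8; (-1)^1 = -1; 1^7 = 1.
Coefficient = 8 · (-1) · 1 = -8.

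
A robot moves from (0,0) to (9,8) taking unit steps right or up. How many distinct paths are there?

Each path is a sequence of 17 steps with 9 rights: C(17,9) = 24310.

24310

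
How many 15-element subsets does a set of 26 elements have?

C(26,15) = C(26,11) by symmetry.
C(26,11) = (26·25·24·23·22·21·20·19·18·17·16) / 11! = 308403583488000 / 39916800 = 7726160.

7726160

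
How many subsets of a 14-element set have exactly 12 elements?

91

Choose the 12 positions: C(14,12) = 91.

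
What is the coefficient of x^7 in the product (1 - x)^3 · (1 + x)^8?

Coefficient of x^7 = Σ_{j} C(3,j)·(-1)^j·C(8,7-j)·1^(7-j) for j from 0 to 3.
= 8 + (-84) + 168 + (-70) = 22.

22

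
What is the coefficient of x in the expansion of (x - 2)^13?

53248

The general term is C(13,j)·(x)^j·(-2)^(13-j); the x^1 term has j = 1.
C(13,1) = 13.
Coefficient = C(13,1) · (-2)^12 = 13 · 4096 = 53248.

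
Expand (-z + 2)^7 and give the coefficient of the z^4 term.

The general term is C(7,j)·(-z)^j·(2)^(7-j); the z^4 term has j = 4.
C(7,4) = 35.
Coefficient = C(7,4) · 2^3 = 35 · 8 = 280.

280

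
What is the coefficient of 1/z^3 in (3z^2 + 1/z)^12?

General term: C(12,j)·(3z^2)^j·(1/z)^(12-j), with z-exponent 2j − 1(12−j) = 3j − 12.
Set 3j − 12 = -3: j = 3.
C(12,3) = 220; 3^3 = 27; 1^9 = 1.
Coefficient = 220 · 27 · 1 = 5940.

5940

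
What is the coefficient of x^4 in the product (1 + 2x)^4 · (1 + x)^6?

Coefficient of x^4 = Σ_{j} C(4,j)·2^j·C(6,4-j)·1^(4-j) for j from 0 to 4.
= 15 + 160 + 360 + 192 + 16 = 743.

743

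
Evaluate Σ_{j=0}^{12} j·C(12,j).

Differentiating (1+x)^12 and setting x=1: Σ j·C(12,j) = 12·2^11 = 24576.

24576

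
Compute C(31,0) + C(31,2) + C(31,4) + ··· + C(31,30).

Even-j terms of row 31 sum to 2^30 = 1073741824.

1073741824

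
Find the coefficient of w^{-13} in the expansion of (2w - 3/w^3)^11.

General term: C(11,j)·(2w)^j·(-3/w^3)^(11-j), with w-exponent 1j − 3(11−j) = 4j − 33.
Set 4j − 33 = -13: j = 5.
C(11,5) = 462; 2^5 = 32; (-3)^6 = 729.
Coefficient = 462 · 32 · 729 = 10777536.

10777536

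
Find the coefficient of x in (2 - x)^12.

-24576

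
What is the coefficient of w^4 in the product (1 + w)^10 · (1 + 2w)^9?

Coefficient of w^4 = Σ_{j} C(10,j)·1^j·C(9,4-j)·2^(4-j) for j from 0 to 4.
= 2016 + 6720 + 6480 + 2160 + 210 = 17586.

17586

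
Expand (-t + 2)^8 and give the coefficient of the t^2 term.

1792

The general term is C(8,j)·(-t)^j·(2)^(8-j); the t^2 term has j = 2.
C(8,2) = 28.
Coefficient = C(8,2) · 2^6 = 28 · 64 = 1792.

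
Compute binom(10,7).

C(10,7) = C(10,3) by symmetry.
C(10,3) = (10·9·8) / 3! = 720 / 6 = 120.

120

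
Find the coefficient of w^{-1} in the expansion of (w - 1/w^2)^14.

General term: C(14,j)·(w)^j·(-1/w^2)^(14-j), with w-exponent 1j − 2(14−j) = 3j − 28.
Set 3j − 28 = -1: j = 9.
C(14,9) = 2002; 1^9 = 1; (-1)^5 = -1.
Coefficient = 2002 · 1 · (-1) = -2002.

-2002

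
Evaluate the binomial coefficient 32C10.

C(32,10) = (32·31·30·29·28·27·26·25·24·23) / 10! = 234102016512000 / 3628800 = 64512240.

64512240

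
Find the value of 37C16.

12875774670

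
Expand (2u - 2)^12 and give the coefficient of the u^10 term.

270336

The general term is C(12,j)·(2u)^j·(-2)^(12-j); the u^10 term has j = 10.
C(12,10) = 66.
Coefficient = C(12,10) · 2^10 · (-2)^2 = 66 · 1024 · 4 = 270336.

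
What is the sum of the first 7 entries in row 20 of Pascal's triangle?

60460

1 + 20 + 190 + 1140 + 4845 + 15504 + 38760 = 60460.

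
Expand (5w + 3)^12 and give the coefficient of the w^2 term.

97430850

The general term is C(12,j)·(5w)^j·(3)^(12-j); the w^2 term has j = 2.
C(12,2) = 66.
Coefficient = C(12,2) · 5^2 · 3^10 = 66 · 25 · 59049 = 97430850.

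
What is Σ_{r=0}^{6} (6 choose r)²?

Σ C(6,r)² is the coefficient of x^6 in (1+x)^6(1+x)^6 = (1+x)^12, i.e. C(12,6) = 924.

924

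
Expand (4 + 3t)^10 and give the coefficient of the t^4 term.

69672960

The general term is C(10,j)·(4)^j·(3t)^(10-j); the t^4 term has j = 6.
C(10,6) = 210.
Coefficient = C(10,6) · 4^6 · 3^4 = 210 · 4096 · 81 = 69672960.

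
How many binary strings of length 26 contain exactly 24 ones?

325

Choose the 24 positions: C(26,24) = 325.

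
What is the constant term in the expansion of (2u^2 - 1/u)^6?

General term: C(6,j)·(2u^2)^j·(-1/u)^(6-j), with u-exponent 2j − 1(6−j) = 3j − 6.
Set 3j − 6 = 0: j = 2.
C(6,2) = 15; 2^2 = 4; (-1)^4 = 1.
Coefficient = 15 · 4 · 1 = 60.

60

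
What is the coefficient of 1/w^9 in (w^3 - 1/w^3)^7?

General term: C(7,j)·(w^3)^j·(-1/w^3)^(7-j), with w-exponent 3j − 3(7−j) = 6j − 21.
Set 6j − 21 = -9: j = 2.
C(7,2) = 21; 1^2 = 1; (-1)^5 = -1.
Coefficient = 21 · 1 · (-1) = -21.

-21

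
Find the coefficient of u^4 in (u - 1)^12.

495

The general term is C(12,j)·(u)^j·(-1)^(12-j); the u^4 term has j = 4.
C(12,4) = 495.
Coefficient = C(12,4) = 495.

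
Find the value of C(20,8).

C(20,8) = (20·19·18·17·16·15·14·13) / 8! = 5079110400 / 40320 = 125970.

125970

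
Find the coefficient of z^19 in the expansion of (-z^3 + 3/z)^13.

312741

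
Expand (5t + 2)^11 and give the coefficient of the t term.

The general term is C(11,j)·(5t)^j·(2)^(11-j); the t^1 term has j = 1.
C(11,1) = 11.
Coefficient = C(11,1) · 5^1 · 2^10 = 11 · 5 · 1024 = 56320.

56320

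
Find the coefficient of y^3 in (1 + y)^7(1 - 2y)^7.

49

Coefficient of y^3 = Σ_{j} C(7,j)·1^j·C(7,3-j)·(-2)^(3-j) for j from 0 to 3.
= (-280) + 588 + (-294) + 35 = 49.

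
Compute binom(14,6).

3003

C(14,6) = (14·13·12·11·10·9) / 6! = 2162160 / 720 = 3003.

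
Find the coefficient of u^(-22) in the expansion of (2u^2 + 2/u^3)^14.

16400384

General term: C(14,j)·(2u^2)^j·(2/u^3)^(14-j), with u-exponent 2j − 3(14−j) = 5j − 42.
Set 5j − 42 = -22: j = 4.
C(14,4) = 1001; 2^4 = 16; 2^10 = 1024.
Coefficient = 1001 · 16 · 1024 = 16400384.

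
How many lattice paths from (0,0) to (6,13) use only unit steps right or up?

Each path is a sequence of 19 steps with 6 rights: C(19,6) = 27132.

27132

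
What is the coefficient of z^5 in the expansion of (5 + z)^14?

3910156250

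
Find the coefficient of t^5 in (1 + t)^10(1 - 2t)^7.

Coefficient of t^5 = Σ_{j} C(10,j)·1^j·C(7,5-j)·(-2)^(5-j) for j from 0 to 5.
= (-672) + 5600 + (-12600) + 10080 + (-2940) + 252 = -280.

-280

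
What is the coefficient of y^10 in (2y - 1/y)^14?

General term: C(14,j)·(2y)^j·(-1/y)^(14-j), with y-exponent 1j − 1(14−j) = 2j − 14.
Set 2j − 14 = 10: j = 12.
C(14,12) = 91; 2^12 = 4096; (-1)^2 = 1.
Coefficient = 91 · 4096 · 1 = 372736.

372736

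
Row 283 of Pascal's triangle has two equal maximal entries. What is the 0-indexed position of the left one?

141

For odd n = 283, C(283,i) peaks at i = (n−1)/2 and (n+1)/2; the lesser is 141.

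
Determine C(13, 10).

C(13,10) = C(13,3) by symmetry.
C(13,3) = (13·12·11) / 3! = 1716 / 6 = 286.

286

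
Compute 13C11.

C(13,11) = C(13,2) by symmetry.
C(13,2) = (13·12) / 2! = 156 / 2 = 78.

78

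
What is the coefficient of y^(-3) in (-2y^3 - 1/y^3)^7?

-280

General term: C(7,j)·(-2y^3)^j·(-1/y^3)^(7-j), with y-exponent 3j − 3(7−j) = 6j − 21.
Set 6j − 21 = -3: j = 3.
C(7,3) = 35; (-2)^3 = -8; (-1)^4 = 1.
Coefficient = 35 · (-8) · 1 = -280.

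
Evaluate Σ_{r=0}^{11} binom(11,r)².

By Vandermonde's identity, Σ C(11,r)² = C(22,11) = 705432.

705432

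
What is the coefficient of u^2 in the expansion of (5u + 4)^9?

The general term is C(9,j)·(5u)^j·(4)^(9-j); the u^2 term has j = 2.
C(9,2) = 36.
Coefficient = C(9,2) · 5^2 · 4^7 = 36 · 25 · 16384 = 14745600.

14745600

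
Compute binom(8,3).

56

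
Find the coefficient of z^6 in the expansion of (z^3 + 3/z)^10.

153090

General term: C(10,j)·(z^3)^j·(3/z)^(10-j), with z-exponent 3j − 1(10−j) = 4j − 10.
Set 4j − 10 = 6: j = 4.
C(10,4) = 210; 1^4 = 1; 3^6 = 729.
Coefficient = 210 · 1 · 729 = 153090.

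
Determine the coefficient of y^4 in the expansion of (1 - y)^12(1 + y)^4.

Coefficient of y^4 = Σ_{j} C(12,j)·(-1)^j·C(4,4-j)·1^(4-j) for j from 0 to 4.
= 1 + (-48) + 396 + (-880) + 495 = -36.

-36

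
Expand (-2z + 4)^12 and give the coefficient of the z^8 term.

The general term is C(12,j)·(-2z)^j·(4)^(12-j); the z^8 term has j = 8.
C(12,8) = 495.
Coefficient = C(12,8) · (-2)^8 · 4^4 = 495 · 256 · 256 = 32440320.

32440320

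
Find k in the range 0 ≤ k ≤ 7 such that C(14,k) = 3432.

7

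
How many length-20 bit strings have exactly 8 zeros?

125970

Choose the 8 positions: C(20,8) = 125970.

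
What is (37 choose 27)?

348330136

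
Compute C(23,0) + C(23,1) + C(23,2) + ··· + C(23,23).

Setting x = 1 in (1+x)^23 gives Σ C(23,j) = 2^23 = 8388608.

8388608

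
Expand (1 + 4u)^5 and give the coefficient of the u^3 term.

The general term is C(5,j)·(1)^j·(4u)^(5-j); the u^3 term has j = 2.
C(5,2) = 10.
Coefficient = C(5,2) · 4^3 = 10 · 64 = 640.

640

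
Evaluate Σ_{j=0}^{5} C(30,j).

1 + 30 + 435 + 4060 + 27405 + 142506 = 174437.

174437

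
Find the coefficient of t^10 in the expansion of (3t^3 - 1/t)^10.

-61236

General term: C(10,j)·(3t^3)^j·(-1/t)^(10-j), with t-exponent 3j − 1(10−j) = 4j − 10.
Set 4j − 10 = 10: j = 5.
C(10,5) = 252; 3^5 = 243; (-1)^5 = -1.
Coefficient = 252 · 243 · (-1) = -61236.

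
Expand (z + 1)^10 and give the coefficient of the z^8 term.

45

The general term is C(10,j)·(z)^j·(1)^(10-j); the z^8 term has j = 8.
C(10,8) = 45.
Coefficient = C(10,8) = 45.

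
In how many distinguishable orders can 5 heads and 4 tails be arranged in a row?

Choose positions for the heads: C(9,5) = 126.

126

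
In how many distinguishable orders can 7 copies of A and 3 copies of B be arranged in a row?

Choose positions for the A's: C(10,7) = 120.

120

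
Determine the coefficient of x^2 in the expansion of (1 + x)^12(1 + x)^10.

(1 + x)^12(1 + x)^10 = (1 + x)^22, so the coefficient of x^2 is C(22,2)·1^2 = 231·1 = 231.

231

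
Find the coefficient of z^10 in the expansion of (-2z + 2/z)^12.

General term: C(12,j)·(-2z)^j·(2/z)^(12-j), with z-exponent 1j − 1(12−j) = 2j − 12.
Set 2j − 12 = 10: j = 11.
C(12,11) = 12; (-2)^11 = -2048; 2^1 = 2.
Coefficient = 12 · (-2048) · 2 = -49152.

-49152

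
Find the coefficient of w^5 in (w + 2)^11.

29568

The general term is C(11,j)·(w)^j·(2)^(11-j); the w^5 term has j = 5.
C(11,5) = 462.
Coefficient = C(11,5) · 2^6 = 462 · 64 = 29568.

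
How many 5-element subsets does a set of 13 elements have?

C(13,5) = (13·12·11·10·9) / 5! = 154440 / 120 = 1287.

1287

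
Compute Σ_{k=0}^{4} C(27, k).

1 + 27 + 351 + 2925 + 17550 = 20854.

20854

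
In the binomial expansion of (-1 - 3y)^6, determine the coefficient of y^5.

The general term is C(6,j)·(-1)^j·(-3y)^(6-j); the y^5 term has j = 1.
C(6,1) = 6.
Coefficient = C(6,1) · (-1)^1 · (-3)^5 = 6 · (-1) · (-243) = 1458.

1458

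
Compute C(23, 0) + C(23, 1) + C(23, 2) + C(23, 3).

2048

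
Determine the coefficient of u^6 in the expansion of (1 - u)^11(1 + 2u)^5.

Coefficient of u^6 = Σ_{j} C(11,j)·(-1)^j·C(5,6-j)·2^(6-j) for j from 1 to 6.
= (-352) + 4400 + (-13200) + 13200 + (-4620) + 462 = -110.

-110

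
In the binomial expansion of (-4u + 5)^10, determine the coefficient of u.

-78125000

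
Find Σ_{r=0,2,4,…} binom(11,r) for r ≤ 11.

Half of (1+1)^11 + (1−1)^11 gives the even-index sum: 2^10 = 1024.

1024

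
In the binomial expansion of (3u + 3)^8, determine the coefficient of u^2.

183708

The general term is C(8,j)·(3u)^j·(3)^(8-j); the u^2 term has j = 2.
C(8,2) = 28.
Coefficient = C(8,2) · 3^2 · 3^6 = 28 · 9 · 729 = 183708.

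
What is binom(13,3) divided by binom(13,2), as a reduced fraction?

11/3

C(n,k+1)/C(n,k) = (n−k)/(k+1) = (13−2)/(2+1) = 11/3.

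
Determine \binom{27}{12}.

17383860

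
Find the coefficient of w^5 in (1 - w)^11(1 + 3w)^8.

276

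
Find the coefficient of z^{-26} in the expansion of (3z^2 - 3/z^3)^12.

General term: C(12,j)·(3z^2)^j·(-3/z^3)^(12-j), with z-exponent 2j − 3(12−j) = 5j − 36.
Set 5j − 36 = -26: j = 2.
C(12,2) = 66; 3^2 = 9; (-3)^10 = 59049.
Coefficient = 66 · 9 · 59049 = 35075106.

35075106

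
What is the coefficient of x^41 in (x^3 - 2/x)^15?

General term: C(15,j)·(x^3)^j·(-2/x)^(15-j), with x-exponent 3j − 1(15−j) = 4j − 15.
Set 4j − 15 = 41: j = 14.
C(15,14) = 15; 1^14 = 1; (-2)^1 = -2.
Coefficient = 15 · 1 · (-2) = -30.

-30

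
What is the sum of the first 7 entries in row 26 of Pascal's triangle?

1 + 26 + 325 + 2600 + 14950 + 65780 + 230230 = 313912.

313912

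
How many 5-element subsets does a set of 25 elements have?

C(25,5) = (25·24·23·22·21) / 5! = 6375600 / 120 = 53130.

53130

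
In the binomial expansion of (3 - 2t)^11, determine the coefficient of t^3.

The general term is C(11,j)·(3)^j·(-2t)^(11-j); the t^3 term has j = 8.
C(11,8) = 165.
Coefficient = C(11,8) · 3^8 · (-2)^3 = 165 · 6561 · (-8) = -8660520.

-8660520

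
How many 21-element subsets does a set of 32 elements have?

129024480

C(32,21) = C(32,11) by symmetry.
C(32,11) = (32·31·30·29·28·27·26·25·24·23·22) / 11! = 5150244363264000 / 39916800 = 129024480.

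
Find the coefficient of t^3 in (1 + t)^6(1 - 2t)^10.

Coefficient of t^3 = Σ_{j} C(6,j)·1^j·C(10,3-j)·(-2)^(3-j) for j from 0 to 3.
= (-960) + 1080 + (-300) + 20 = -160.

-160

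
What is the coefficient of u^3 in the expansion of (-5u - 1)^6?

2500

The general term is C(6,j)·(-5u)^j·(-1)^(6-j); the u^3 term has j = 3.
C(6,3) = 20.
Coefficient = C(6,3) · (-5)^3 · (-1)^3 = 20 · (-125) · (-1) = 2500.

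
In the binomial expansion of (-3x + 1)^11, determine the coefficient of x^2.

The general term is C(11,j)·(-3x)^j·(1)^(11-j); the x^2 term has j = 2.
C(11,2) = 55.
Coefficient = C(11,2) · (-3)^2 = 55 · 9 = 495.

495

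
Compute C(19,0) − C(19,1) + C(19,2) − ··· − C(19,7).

The partial alternating sum Σ_{k=0}^{7} (−1)^k C(19,k) = (−1)^7 C(18,7) = -31824.

-31824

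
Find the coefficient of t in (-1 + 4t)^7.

28

The general term is C(7,j)·(-1)^j·(4t)^(7-j); the t^1 term has j = 6.
C(7,6) = 7.
Coefficient = C(7,6) · 4^1 = 7 · 4 = 28.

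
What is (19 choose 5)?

11628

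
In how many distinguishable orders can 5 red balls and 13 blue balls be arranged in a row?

8568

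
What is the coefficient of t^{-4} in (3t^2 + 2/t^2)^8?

48384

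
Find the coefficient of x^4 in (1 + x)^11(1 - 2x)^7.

Coefficient of x^4 = Σ_{j} C(11,j)·1^j·C(7,4-j)·(-2)^(4-j) for j from 0 to 4.
= 560 + (-3080) + 4620 + (-2310) + 330 = 120.

120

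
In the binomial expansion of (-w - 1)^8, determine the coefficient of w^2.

The general term is C(8,j)·(-w)^j·(-1)^(8-j); the w^2 term has j = 2.
C(8,2) = 28.
Coefficient = C(8,2) = 28.

28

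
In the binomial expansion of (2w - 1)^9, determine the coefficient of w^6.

The general term is C(9,j)·(2w)^j·(-1)^(9-j); the w^6 term has j = 6.
C(9,6) = 84.
Coefficient = C(9,6) · 2^6 · (-1)^3 = 84 · 64 · (-1) = -5376.

-5376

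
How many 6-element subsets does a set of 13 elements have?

C(13,6) = (13·12·11·10·9·8) / 6! = 1235520 / 720 = 1716.

1716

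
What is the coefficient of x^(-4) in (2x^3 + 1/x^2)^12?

7920

General term: C(12,j)·(2x^3)^j·(1/x^2)^(12-j), with x-exponent 3j − 2(12−j) = 5j − 24.
Set 5j − 24 = -4: j = 4.
C(12,4) = 495; 2^4 = 16; 1^8 = 1.
Coefficient = 495 · 16 · 1 = 7920.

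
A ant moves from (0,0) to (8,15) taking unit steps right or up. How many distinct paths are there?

490314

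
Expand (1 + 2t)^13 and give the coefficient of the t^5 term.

The general term is C(13,j)·(1)^j·(2t)^(13-j); the t^5 term has j = 8.
C(13,8) = 1287.
Coefficient = C(13,8) · 2^5 = 1287 · 32 = 41184.

41184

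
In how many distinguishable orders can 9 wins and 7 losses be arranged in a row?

11440

Choose positions for the wins: C(16,9) = 11440.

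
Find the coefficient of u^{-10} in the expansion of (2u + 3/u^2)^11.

11547360

General term: C(11,j)·(2u)^j·(3/u^2)^(11-j), with u-exponent 1j − 2(11−j) = 3j − 22.
Set 3j − 22 = -10: j = 4.
C(11,4) = 330; 2^4 = 16; 3^7 = 2187.
Coefficient = 330 · 16 · 2187 = 11547360.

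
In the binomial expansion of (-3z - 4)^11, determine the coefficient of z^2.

The general term is C(11,j)·(-3z)^j·(-4)^(11-j); the z^2 term has j = 2.
C(11,2) = 55.
Coefficient = C(11,2) · (-3)^2 · (-4)^9 = 55 · 9 · (-262144) = -129761280.

-129761280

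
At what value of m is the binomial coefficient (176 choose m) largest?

C(176,m) is maximized at m = 176/2 = 88.

88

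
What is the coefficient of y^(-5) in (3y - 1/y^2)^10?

General term: C(10,j)·(3y)^j·(-1/y^2)^(10-j), with y-exponent 1j − 2(10−j) = 3j − 20.
Set 3j − 20 = -5: j = 5.
C(10,5) = 252; 3^5 = 243; (-1)^5 = -1.
Coefficient = 252 · 243 · (-1) = -61236.

-61236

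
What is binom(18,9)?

48620

C(18,9) = (18·17·16·15·14·13·12·11·10) / 9! = 17643225600 / 362880 = 48620.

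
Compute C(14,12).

91

C(14,12) = C(14,2) by symmetry.
C(14,2) = (14·13) / 2! = 182 / 2 = 91.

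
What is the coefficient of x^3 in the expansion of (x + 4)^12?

57671680

The general term is C(12,j)·(x)^j·(4)^(12-j); the x^3 term has j = 3.
C(12,3) = 220.
Coefficient = C(12,3) · 4^9 = 220 · 262144 = 57671680.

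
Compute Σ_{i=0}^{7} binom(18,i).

63004

1 + 18 + 153 + 816 + 3060 + 8568 + 18564 + 31824 = 63004.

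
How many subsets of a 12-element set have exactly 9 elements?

Choose the 9 positions: C(12,9) = 220.

220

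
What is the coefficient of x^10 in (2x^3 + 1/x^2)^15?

1647360

General term: C(15,j)·(2x^3)^j·(1/x^2)^(15-j), with x-exponent 3j − 2(15−j) = 5j − 30.
Set 5j − 30 = 10: j = 8.
C(15,8) = 6435; 2^8 = 256; 1^7 = 1.
Coefficient = 6435 · 256 · 1 = 1647360.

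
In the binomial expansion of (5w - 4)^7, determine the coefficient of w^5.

The general term is C(7,j)·(5w)^j·(-4)^(7-j); the w^5 term has j = 5.
C(7,5) = 21.
Coefficient = C(7,5) · 5^5 · (-4)^2 = 21 · 3125 · 16 = 1050000.

1050000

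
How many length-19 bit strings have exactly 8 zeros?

Choose the 8 positions: C(19,8) = 75582.

75582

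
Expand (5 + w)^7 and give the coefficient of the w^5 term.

The general term is C(7,j)·(5)^j·(w)^(7-j); the w^5 term has j = 2.
C(7,2) = 21.
Coefficient = C(7,2) · 5^2 = 21 · 25 = 525.

525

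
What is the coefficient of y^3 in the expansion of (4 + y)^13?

299892736

The general term is C(13,j)·(4)^j·(y)^(13-j); the y^3 term has j = 10.
C(13,10) = 286.
Coefficient = C(13,10) · 4^10 = 286 · 1048576 = 299892736.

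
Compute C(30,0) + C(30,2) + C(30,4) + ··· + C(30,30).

536870912

Half of (1+1)^30 + (1−1)^30 gives the even-index sum: 2^29 = 536870912.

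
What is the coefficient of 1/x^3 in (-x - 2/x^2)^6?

General term: C(6,j)·(-x)^j·(-2/x^2)^(6-j), with x-exponent 1j − 2(6−j) = 3j − 12.
Set 3j − 12 = -3: j = 3.
C(6,3) = 20; (-1)^3 = -1; (-2)^3 = -8.
Coefficient = 20 · (-1) · (-8) = 160.

160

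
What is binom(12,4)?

495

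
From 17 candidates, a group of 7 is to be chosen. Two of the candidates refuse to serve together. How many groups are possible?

All 7-subsets: C(17,7) = 19448. Those containing both fixed elements: C(15,5) = 3003.
19448 − 3003 = 16445.

16445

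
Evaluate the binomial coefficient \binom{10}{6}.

210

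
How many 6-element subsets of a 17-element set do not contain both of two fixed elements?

All 6-subsets: C(17,6) = 12376. Those containing both fixed elements: C(15,4) = 1365.
12376 − 1365 = 11011.

11011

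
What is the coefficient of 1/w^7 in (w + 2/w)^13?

292864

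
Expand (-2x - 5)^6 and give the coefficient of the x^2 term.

37500

The general term is C(6,j)·(-2x)^j·(-5)^(6-j); the x^2 term has j = 2.
C(6,2) = 15.
Coefficient = C(6,2) · (-2)^2 · (-5)^4 = 15 · 4 · 625 = 37500.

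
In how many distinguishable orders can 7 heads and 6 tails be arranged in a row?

Choose positions for the heads: C(13,7) = 1716.

1716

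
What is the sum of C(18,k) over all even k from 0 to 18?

131072

Even-k terms of row 18 sum to 2^17 = 131072.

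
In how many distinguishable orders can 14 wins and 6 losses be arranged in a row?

Choose positions for the wins: C(20,14) = 38760.

38760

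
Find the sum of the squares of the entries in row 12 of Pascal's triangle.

2704156

By Vandermonde's identity, Σ C(12,i)² = C(24,12) = 2704156.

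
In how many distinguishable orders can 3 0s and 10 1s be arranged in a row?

286

Choose positions for the 0s: C(13,3) = 286.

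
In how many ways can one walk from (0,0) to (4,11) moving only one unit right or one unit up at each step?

1365

Each path is a sequence of 15 steps with 4 rights: C(15,4) = 1365.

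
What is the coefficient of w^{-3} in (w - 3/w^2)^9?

10206

General term: C(9,j)·(w)^j·(-3/w^2)^(9-j), with w-exponent 1j − 2(9−j) = 3j − 18.
Set 3j − 18 = -3: j = 5.
C(9,5) = 126; 1^5 = 1; (-3)^4 = 81.
Coefficient = 126 · 1 · 81 = 10206.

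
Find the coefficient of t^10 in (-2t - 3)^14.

83026944

The general term is C(14,j)·(-2t)^j·(-3)^(14-j); the t^10 term has j = 10.
C(14,10) = 1001.
Coefficient = C(14,10) · (-2)^10 · (-3)^4 = 1001 · 1024 · 81 = 83026944.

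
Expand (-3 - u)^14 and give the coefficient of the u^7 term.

7505784

The general term is C(14,j)·(-3)^j·(-u)^(14-j); the u^7 term has j = 7.
C(14,7) = 3432.
Coefficient = C(14,7) · (-3)^7 · (-1)^7 = 3432 · (-2187) · (-1) = 7505784.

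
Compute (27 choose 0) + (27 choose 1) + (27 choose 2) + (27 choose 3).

1 + 27 + 351 + 2925 = 3304.

3304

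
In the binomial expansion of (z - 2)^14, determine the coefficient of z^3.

The general term is C(14,j)·(z)^j·(-2)^(14-j); the z^3 term has j = 3.
C(14,3) = 364.
Coefficient = C(14,3) · (-2)^11 = 364 · (-2048) = -745472.

-745472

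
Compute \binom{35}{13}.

1476337800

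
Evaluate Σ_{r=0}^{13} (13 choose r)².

Σ C(13,r)² is the coefficient of x^13 in (1+x)^13(1+x)^13 = (1+x)^26, i.e. C(26,13) = 10400600.

10400600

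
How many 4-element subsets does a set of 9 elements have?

126

C(9,4) = (9·8·7·6) / 4! = 3024 / 24 = 126.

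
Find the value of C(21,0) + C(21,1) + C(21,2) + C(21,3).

1562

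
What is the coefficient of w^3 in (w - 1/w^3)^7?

-7

General term: C(7,j)·(w)^j·(-1/w^3)^(7-j), with w-exponent 1j − 3(7−j) = 4j − 21.
Set 4j − 21 = 3: j = 6.
C(7,6) = 7; 1^6 = 1; (-1)^1 = -1.
Coefficient = 7 · 1 · (-1) = -7.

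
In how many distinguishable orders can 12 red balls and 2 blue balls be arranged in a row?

91

Choose positions for the red balls: C(14,12) = 91.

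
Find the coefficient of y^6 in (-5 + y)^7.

The general term is C(7,j)·(-5)^j·(y)^(7-j); the y^6 term has j = 1.
C(7,1) = 7.
Coefficient = C(7,1) · (-5)^1 = 7 · (-5) = -35.

-35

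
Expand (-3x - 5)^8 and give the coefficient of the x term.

1875000

The general term is C(8,j)·(-3x)^j·(-5)^(8-j); the x^1 term has j = 1.
C(8,1) = 8.
Coefficient = C(8,1) · (-3)^1 · (-5)^7 = 8 · (-3) · (-78125) = 1875000.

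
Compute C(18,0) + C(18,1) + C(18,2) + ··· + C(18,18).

The entries of row 18 sum to 2^18 = 262144.

262144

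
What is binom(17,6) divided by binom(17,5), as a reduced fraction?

2

C(n,k+1)/C(n,k) = (n−k)/(k+1) = (17−5)/(5+1) = 12/6 = 2.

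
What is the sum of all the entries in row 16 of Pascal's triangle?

65536

Setting x = 1 in (1+x)^16 gives Σ C(16,r) = 2^16 = 65536.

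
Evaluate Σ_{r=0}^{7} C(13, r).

5812

1 + 13 + 78 + 286 + 715 + 1287 + 1716 + 1716 = 5812.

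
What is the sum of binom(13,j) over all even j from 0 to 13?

4096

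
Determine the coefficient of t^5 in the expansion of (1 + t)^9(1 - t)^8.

Coefficient of t^5 = Σ_{j} C(9,j)·1^j·C(8,5-j)·(-1)^(5-j) for j from 0 to 5.
= (-56) + 630 + (-2016) + 2352 + (-1008) + 126 = 28.

28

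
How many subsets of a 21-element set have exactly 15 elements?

Choose the 15 positions: C(21,15) = 54264.

54264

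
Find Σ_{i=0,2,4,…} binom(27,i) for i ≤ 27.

Half of (1+1)^27 + (1−1)^27 gives the even-index sum: 2^26 = 67108864.

67108864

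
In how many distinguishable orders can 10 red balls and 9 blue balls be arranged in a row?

Choose positions for the red balls: C(19,10) = 92378.

92378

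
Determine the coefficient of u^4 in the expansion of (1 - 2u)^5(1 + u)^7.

45

Coefficient of u^4 = Σ_{j} C(5,j)·(-2)^j·C(7,4-j)·1^(4-j) for j from 0 to 4.
= 35 + (-350) + 840 + (-560) + 80 = 45.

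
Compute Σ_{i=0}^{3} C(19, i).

1160

1 + 19 + 171 + 969 = 1160.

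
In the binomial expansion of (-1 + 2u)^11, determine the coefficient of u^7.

The general term is C(11,j)·(-1)^j·(2u)^(11-j); the u^7 term has j = 4.
C(11,4) = 330.
Coefficient = C(11,4) · 2^7 = 330 · 128 = 42240.

42240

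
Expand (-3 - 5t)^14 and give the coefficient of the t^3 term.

8060188500

The general term is C(14,j)·(-3)^j·(-5t)^(14-j); the t^3 term has j = 11.
C(14,11) = 364.
Coefficient = C(14,11) · (-3)^11 · (-5)^3 = 364 · (-177147) · (-125) = 8060188500.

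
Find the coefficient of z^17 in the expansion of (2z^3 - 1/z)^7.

General term: C(7,j)·(2z^3)^j·(-1/z)^(7-j), with z-exponent 3j − 1(7−j) = 4j − 7.
Set 4j − 7 = 17: j = 6.
C(7,6) = 7; 2^6 = 64; (-1)^1 = -1.
Coefficient = 7 · 64 · (-1) = -448.

-448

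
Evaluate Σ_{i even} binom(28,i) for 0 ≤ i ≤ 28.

134217728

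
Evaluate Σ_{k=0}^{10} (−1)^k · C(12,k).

The partial alternating sum Σ_{k=0}^{10} (−1)^k C(12,k) = (−1)^10 C(11,10) = 11.

11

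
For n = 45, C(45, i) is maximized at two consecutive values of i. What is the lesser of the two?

For odd n = 45, C(45,i) peaks at i = (n−1)/2 and (n+1)/2; the lesser is 22.

22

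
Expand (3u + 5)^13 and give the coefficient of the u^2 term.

The general term is C(13,j)·(3u)^j·(5)^(13-j); the u^2 term has j = 2.
C(13,2) = 78.
Coefficient = C(13,2) · 3^2 · 5^11 = 78 · 9 · 48828125 = 34277343750.

34277343750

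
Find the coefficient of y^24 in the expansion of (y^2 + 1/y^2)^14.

14

General term: C(14,j)·(y^2)^j·(1/y^2)^(14-j), with y-exponent 2j − 2(14−j) = 4j − 28.
Set 4j − 28 = 24: j = 13.
C(14,13) = 14; 1^13 = 1; 1^1 = 1.
Coefficient = 14 · 1 · 1 = 14.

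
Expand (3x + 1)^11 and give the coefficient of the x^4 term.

26730

The general term is C(11,j)·(3x)^j·(1)^(11-j); the x^4 term has j = 4.
C(11,4) = 330.
Coefficient = C(11,4) · 3^4 = 330 · 81 = 26730.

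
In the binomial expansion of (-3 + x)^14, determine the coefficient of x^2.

The general term is C(14,j)·(-3)^j·(x)^(14-j); the x^2 term has j = 12.
C(14,12) = 91.
Coefficient = C(14,12) · (-3)^12 = 91 · 531441 = 48361131.

48361131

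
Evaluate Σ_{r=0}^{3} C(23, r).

2048

1 + 23 + 253 + 1771 = 2048.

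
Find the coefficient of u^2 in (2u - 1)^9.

-144

The general term is C(9,j)·(2u)^j·(-1)^(9-j); the u^2 term has j = 2.
C(9,2) = 36.
Coefficient = C(9,2) · 2^2 · (-1)^7 = 36 · 4 · (-1) = -144.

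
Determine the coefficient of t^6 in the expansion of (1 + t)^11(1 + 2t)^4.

18238

Coefficient of t^6 = Σ_{j} C(11,j)·1^j·C(4,6-j)·2^(6-j) for j from 2 to 6.
= 880 + 5280 + 7920 + 3696 + 462 = 18238.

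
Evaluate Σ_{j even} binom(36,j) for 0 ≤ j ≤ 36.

34359738368

Even-j terms of row 36 sum to 2^35 = 34359738368.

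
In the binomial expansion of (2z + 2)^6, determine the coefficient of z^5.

The general term is C(6,j)·(2z)^j·(2)^(6-j); the z^5 term has j = 5.
C(6,5) = 6.
Coefficient = C(6,5) · 2^5 · 2^1 = 6 · 32 · 2 = 384.

384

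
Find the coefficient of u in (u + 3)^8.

The general term is C(8,j)·(u)^j·(3)^(8-j); the u^1 term has j = 1.
C(8,1) = 8.
Coefficient = C(8,1) · 3^7 = 8 · 2187 = 17496.

17496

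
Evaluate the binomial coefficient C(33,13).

C(33,13) = (33·32·31·30·29·28·27·26·25·24·23·22·21) / 13! = 3569119343741952000 / 6227020800 = 573166440.

573166440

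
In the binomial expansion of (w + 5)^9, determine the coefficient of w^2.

The general term is C(9,j)·(w)^j·(5)^(9-j); the w^2 term has j = 2.
C(9,2) = 36.
Coefficient = C(9,2) · 5^7 = 36 · 78125 = 2812500.

2812500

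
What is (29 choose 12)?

C(29,12) = (29·28·27·26·25·24·23·22·21·20·19·18) / 12! = 24858235898496000 / 479001600 = 51895935.

51895935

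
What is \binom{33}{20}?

C(33,20) = C(33,13) by symmetry.
C(33,13) = (33·32·31·30·29·28·27·26·25·24·23·22·21) / 13! = 3569119343741952000 / 6227020800 = 573166440.

573166440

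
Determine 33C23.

92561040

C(33,23) = C(33,10) by symmetry.
C(33,10) = (33·32·31·30·29·28·27·26·25·24) / 10! = 335885501952000 / 3628800 = 92561040.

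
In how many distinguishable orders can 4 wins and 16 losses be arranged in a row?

Choose positions for the wins: C(20,4) = 4845.

4845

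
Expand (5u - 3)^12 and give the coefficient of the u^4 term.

2029809375

The general term is C(12,j)·(5u)^j·(-3)^(12-j); the u^4 term has j = 4.
C(12,4) = 495.
Coefficient = C(12,4) · 5^4 · (-3)^8 = 495 · 625 · 6561 = 2029809375.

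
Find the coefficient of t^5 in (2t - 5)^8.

The general term is C(8,j)·(2t)^j·(-5)^(8-j); the t^5 term has j = 5.
C(8,5) = 56.
Coefficient = C(8,5) · 2^5 · (-5)^3 = 56 · 32 · (-125) = -224000.

-224000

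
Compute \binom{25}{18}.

480700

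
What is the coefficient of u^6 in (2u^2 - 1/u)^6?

240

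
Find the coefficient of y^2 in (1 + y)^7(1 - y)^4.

-1

Coefficient of y^2 = Σ_{j} C(7,j)·1^j·C(4,2-j)·(-1)^(2-j) for j from 0 to 2.
= 6 + (-28) + 21 = -1.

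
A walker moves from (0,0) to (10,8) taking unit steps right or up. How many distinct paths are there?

Each path is a sequence of 18 steps with 10 rights: C(18,10) = 43758.

43758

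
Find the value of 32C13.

347373600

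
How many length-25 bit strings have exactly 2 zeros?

300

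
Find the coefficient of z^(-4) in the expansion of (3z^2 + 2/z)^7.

General term: C(7,j)·(3z^2)^j·(2/z)^(7-j), with z-exponent 2j − 1(7−j) = 3j − 7.
Set 3j − 7 = -4: j = 1.
C(7,1) = 7; 3^1 = 3; 2^6 = 64.
Coefficient = 7 · 3 · 64 = 1344.

1344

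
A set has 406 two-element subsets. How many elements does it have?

n(n−1)/2 = 406 ⇒ n(n−1) = 812. Since 29·28 = 812, n = 29.

29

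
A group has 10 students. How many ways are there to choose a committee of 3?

This is C(10,3) = 120.

120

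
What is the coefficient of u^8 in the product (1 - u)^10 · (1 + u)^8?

14

Coefficient of u^8 = Σ_{j} C(10,j)·(-1)^j·C(8,8-j)·1^(8-j) for j from 0 to 8.
= 1 + (-80) + 1260 + (-6720) + 14700 + (-14112) + 5880 + (-960) + 45 = 14.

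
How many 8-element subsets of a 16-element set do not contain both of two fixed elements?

9867

All 8-subsets: C(16,8) = 12870. Those containing both fixed elements: C(14,6) = 3003.
12870 − 3003 = 9867.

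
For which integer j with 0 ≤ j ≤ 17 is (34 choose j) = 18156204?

C(34,j) increases on 0 ≤ j ≤ 17. C(34,7) = 5379616 and C(34,8) = 18156204, so j = 8.

8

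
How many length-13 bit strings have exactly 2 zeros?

Choose the 2 positions: C(13,2) = 78.

78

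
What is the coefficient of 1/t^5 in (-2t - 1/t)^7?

-14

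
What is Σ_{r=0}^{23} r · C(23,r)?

Since r·C(23,r) = 23·C(22,r−1), the sum is 23·2^22 = 23·4194304 = 96468992.

96468992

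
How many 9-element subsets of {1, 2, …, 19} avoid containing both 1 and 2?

72930

All 9-subsets: C(19,9) = 92378. Those containing both fixed elements: C(17,7) = 19448.
92378 − 19448 = 72930.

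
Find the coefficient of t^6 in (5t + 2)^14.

The general term is C(14,j)·(5t)^j·(2)^(14-j); the t^6 term has j = 6.
C(14,6) = 3003.
Coefficient = C(14,6) · 5^6 · 2^8 = 3003 · 15625 · 256 = 12012000000.

12012000000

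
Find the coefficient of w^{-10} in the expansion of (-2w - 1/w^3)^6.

60

General term: C(6,j)·(-2w)^j·(-1/w^3)^(6-j), with w-exponent 1j − 3(6−j) = 4j − 18.
Set 4j − 18 = -10: j = 2.
C(6,2) = 15; (-2)^2 = 4; (-1)^4 = 1.
Coefficient = 15 · 4 · 1 = 60.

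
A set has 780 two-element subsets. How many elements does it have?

40

n(n−1)/2 = 780 ⇒ n(n−1) = 1560. Since 40·39 = 1560, n = 40.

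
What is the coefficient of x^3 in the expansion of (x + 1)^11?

The general term is C(11,j)·(x)^j·(1)^(11-j); the x^3 term has j = 3.
C(11,3) = 165.
Coefficient = C(11,3) = 165.

165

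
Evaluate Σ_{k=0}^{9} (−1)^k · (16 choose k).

The partial alternating sum Σ_{k=0}^{9} (−1)^k C(16,k) = (−1)^9 C(15,9) = -5005.

-5005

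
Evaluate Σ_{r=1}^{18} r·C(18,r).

2359296

Since r·C(18,r) = 18·C(17,r−1), the sum is 18·2^17 = 18·131072 = 2359296.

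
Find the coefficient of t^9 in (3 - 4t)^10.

The general term is C(10,j)·(3)^j·(-4t)^(10-j); the t^9 term has j = 1.
C(10,1) = 10.
Coefficient = C(10,1) · 3^1 · (-4)^9 = 10 · 3 · (-262144) = -7864320.

-7864320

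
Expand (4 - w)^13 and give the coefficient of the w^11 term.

The general term is C(13,j)·(4)^j·(-w)^(13-j); the w^11 term has j = 2.
C(13,2) = 78.
Coefficient = C(13,2) · 4^2 · (-1)^11 = 78 · 16 · (-1) = -1248.

-1248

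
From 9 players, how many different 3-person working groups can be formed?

84

This is C(9,3) = 84.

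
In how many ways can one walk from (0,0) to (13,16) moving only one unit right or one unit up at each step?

Each path is a sequence of 29 steps with 13 rights: C(29,13) = 67863915.

67863915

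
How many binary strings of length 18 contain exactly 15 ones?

816

Choose the 15 positions: C(18,15) = 816.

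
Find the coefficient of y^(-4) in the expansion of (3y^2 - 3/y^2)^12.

General term: C(12,j)·(3y^2)^j·(-3/y^2)^(12-j), with y-exponent 2j − 2(12−j) = 4j − 24.
Set 4j − 24 = -4: j = 5.
C(12,5) = 792; 3^5 = 243; (-3)^7 = -2187.
Coefficient = 792 · 243 · (-2187) = -420901272.

-420901272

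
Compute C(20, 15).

C(20,15) = C(20,5) by symmetry.
C(20,5) = (20·19·18·17·16) / 5! = 1860480 / 120 = 15504.

15504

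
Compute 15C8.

C(15,8) = C(15,7) by symmetry.
C(15,7) = (15·14·13·12·11·10·9) / 7! = 32432400 / 5040 = 6435.

6435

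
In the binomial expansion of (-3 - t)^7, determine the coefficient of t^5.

-189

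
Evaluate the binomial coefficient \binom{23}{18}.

C(23,18) = C(23,5) by symmetry.
C(23,5) = (23·22·21·20·19) / 5! = 4037880 / 120 = 33649.

33649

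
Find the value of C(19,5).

C(19,5) = (19·18·17·16·15) / 5! = 1395360 / 120 = 11628.

11628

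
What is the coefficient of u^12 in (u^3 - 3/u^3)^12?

General term: C(12,j)·(u^3)^j·(-3/u^3)^(12-j), with u-exponent 3j − 3(12−j) = 6j − 36.
Set 6j − 36 = 12: j = 8.
C(12,8) = 495; 1^8 = 1; (-3)^4 = 81.
Coefficient = 495 · 1 · 81 = 40095.

40095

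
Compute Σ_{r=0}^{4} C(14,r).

1 + 14 + 91 + 364 + 1001 = 1471.

1471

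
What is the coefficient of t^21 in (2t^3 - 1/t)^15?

2562560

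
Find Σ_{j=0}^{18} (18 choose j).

The entries of row 18 sum to 2^18 = 262144.

262144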